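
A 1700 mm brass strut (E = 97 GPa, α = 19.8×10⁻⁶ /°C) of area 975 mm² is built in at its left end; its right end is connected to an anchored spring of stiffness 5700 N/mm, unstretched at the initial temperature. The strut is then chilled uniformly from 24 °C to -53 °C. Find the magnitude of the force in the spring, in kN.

The unrestrained thermal change is αΔT L = 19.8×10⁻⁶ × 77 × 1700 = 2.592 mm.
With a force P in the spring, the elastic change of the strut is PL/(AE) and that of the spring is P/k; compatibility requires their sum to equal δ_free.
P [ L/(AE) + 1/k ] = δ_free → P [ 1700/(975×97×10³) + 1/(5700) ] = 2.592.
P = 2.592 / 0.0001934 = 13400 N.

P ≈ 13.4 kN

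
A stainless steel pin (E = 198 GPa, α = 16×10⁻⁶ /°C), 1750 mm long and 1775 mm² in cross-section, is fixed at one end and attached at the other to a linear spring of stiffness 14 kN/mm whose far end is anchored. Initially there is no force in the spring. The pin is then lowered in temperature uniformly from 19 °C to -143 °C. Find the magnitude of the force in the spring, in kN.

P ≈ 59.4 kN

The unrestrained thermal change is αΔT L = 16×10⁻⁶ × 162 × 1750 = 4.536 mm.
With a force P in the spring, the elastic change of the pin is PL/(AE) and that of the spring is P/k; compatibility requires their sum to equal δ_free.
So P = δ_free / [L/(AE) + 1/k] = 4.536 / [ 1750/(1775×198×10³) + 1/(14×10³) ].
P = 4.536 / 7.641×10⁻⁵ = 59370 N.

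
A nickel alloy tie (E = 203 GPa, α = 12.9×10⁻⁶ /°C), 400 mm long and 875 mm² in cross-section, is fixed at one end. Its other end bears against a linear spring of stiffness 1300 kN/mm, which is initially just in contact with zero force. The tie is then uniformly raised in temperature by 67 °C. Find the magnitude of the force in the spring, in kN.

P ≈ 114 kN

The unrestrained thermal change is αΔT L = 12.9×10⁻⁶ × 67 × 400 = 0.3457 mm.
Let P be the compressive force at the spring. The tie shortens elastically by PL/(AE) and the spring compresses by P/k; together these equal δ_free.
P [ L/(AE) + 1/k ] = δ_free → P [ 400/(875×203×10³) + 1/(1300×10³) ] = 0.3457.
P = 0.3457 / 3.021×10⁻⁶ = 114400 N.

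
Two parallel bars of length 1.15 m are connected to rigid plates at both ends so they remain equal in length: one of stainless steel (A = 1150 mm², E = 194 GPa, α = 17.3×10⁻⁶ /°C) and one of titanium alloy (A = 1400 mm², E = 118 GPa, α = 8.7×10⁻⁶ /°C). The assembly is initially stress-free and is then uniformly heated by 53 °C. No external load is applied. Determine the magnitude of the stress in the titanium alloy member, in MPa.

σ ≈ 30.9 MPa (tensile)

Both members must finish at the same length. With the larger α, the stainless steel tends to over-expand; the plates restrain it, putting the stainless steel in compression and the titanium alloy in tension. With no external load the two internal forces are equal and opposite, magnitude P.
Compatibility of the two members (thermal + elastic change equal): (α₁ − α₂)ΔT = P·[1/(A₁E₁) + 1/(A₂E₂)].
|α₁ − α₂|·ΔT = 8.6×10⁻⁶ × 53 = 0.0004558.
1/(A₁E₁) + 1/(A₂E₂) = 1/(1150×194×10³) + 1/(1400×118×10³) = 1.054×10⁻⁸ N⁻¹.
P = 0.0004558 / 1.054×10⁻⁸ = 43260 N = 43.26 kN.
σ_{titanium alloy} = P/A₂ = 43260/1400 = 30.9 MPa, tensile.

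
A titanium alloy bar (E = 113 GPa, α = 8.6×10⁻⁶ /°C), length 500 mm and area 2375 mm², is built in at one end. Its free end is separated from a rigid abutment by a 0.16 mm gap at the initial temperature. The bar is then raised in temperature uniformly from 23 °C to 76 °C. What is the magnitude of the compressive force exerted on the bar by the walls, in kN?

P ≈ 36.4 kN

Free thermal elongation = αΔT L = 8.6×10⁻⁶ × 53 × 500 = 0.2279 mm.
The gap closes (δ_free > 0.16 mm) and the wall then resists a further 0.2279 − 0.16 = 0.0679 mm of expansion.
That suppressed elongation corresponds to σ = E·Δ/L = 113×10³ × 0.0679/500 = 15.35 MPa.
P = σA = 15.35 × 2375 = 36.45 kN.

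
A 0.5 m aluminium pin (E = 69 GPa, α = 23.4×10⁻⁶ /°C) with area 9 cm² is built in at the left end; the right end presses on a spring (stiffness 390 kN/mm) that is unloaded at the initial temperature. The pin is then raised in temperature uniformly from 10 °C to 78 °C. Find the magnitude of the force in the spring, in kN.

P ≈ 74.9 kN

Free thermal expansion: δ_free = αΔT L = 23.4×10⁻⁶ × 68 × 500 = 0.7956 mm.
With a force P in the spring, the elastic change of the pin is PL/(AE) and that of the spring is P/k; compatibility requires their sum to equal δ_free.
P [ L/(AE) + 1/k ] = δ_free → P [ 500/(900×69×10³) + 1/(390×10³) ] = 0.7956.
P = 0.7956 / 1.062×10⁻⁵ = 74950 N.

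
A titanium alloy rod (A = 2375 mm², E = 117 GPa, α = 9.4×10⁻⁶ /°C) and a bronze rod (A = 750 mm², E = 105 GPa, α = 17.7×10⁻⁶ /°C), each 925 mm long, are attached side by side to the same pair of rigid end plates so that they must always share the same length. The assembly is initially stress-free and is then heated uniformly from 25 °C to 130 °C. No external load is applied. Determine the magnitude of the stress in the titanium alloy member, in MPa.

Both members must finish at the same length. With the larger α, the bronze tends to over-expand; the plates restrain it, putting the bronze in compression and the titanium alloy in tension. With no external load the two internal forces are equal and opposite, magnitude P.
Equating the net (thermal + elastic) strains gives |α₁ − α₂|·ΔT = P·[1/(A₁E₁) + 1/(A₂E₂)].
|α₁ − α₂|·ΔT = 8.3×10⁻⁶ × 105 = 0.0008715.
1/(A₁E₁) + 1/(A₂E₂) = 1/(2375×117×10³) + 1/(750×105×10³) = 1.63×10⁻⁸ N⁻¹.
P = 0.0008715 / 1.63×10⁻⁸ = 53480 N = 53.48 kN.
σ_{titanium alloy} = P/A₁ = 53480/2375 = 22.52 MPa, tensile.

σ ≈ 22.5 MPa (tensile)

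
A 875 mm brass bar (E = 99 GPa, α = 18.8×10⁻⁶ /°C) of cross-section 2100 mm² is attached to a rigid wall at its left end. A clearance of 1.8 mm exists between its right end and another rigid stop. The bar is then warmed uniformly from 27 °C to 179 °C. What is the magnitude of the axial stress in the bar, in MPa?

Unrestrained expansion: δ_free = αΔT L = 18.8×10⁻⁶ × 152 × 875 = 2.5 mm.
After closing the 1.8 mm clearance, 2.5 − 1.8 = 0.7004 mm of expansion remains to be suppressed by the wall.
That suppressed elongation corresponds to σ = E·Δ/L = 99×10³ × 0.7004/875 = 79.25 MPa.

σ ≈ 79.2 MPa (compressive)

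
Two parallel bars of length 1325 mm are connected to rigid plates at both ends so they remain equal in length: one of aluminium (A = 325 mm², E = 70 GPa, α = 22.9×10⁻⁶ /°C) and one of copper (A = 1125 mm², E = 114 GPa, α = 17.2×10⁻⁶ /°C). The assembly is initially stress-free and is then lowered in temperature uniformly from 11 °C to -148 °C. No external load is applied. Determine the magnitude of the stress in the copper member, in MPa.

Equilibrium of a rigid end plate with no external load gives equal and opposite internal forces ±P in the two members. Since α_{aluminium} > α_{copper}, cooling drives the aluminium into tension and the copper into compression.
Compatibility of the two members (thermal + elastic change equal): (α₁ − α₂)ΔT = P·[1/(A₁E₁) + 1/(A₂E₂)].
|α₁ − α₂|·ΔT = 5.7×10⁻⁶ × 159 = 0.0009063.
1/(A₁E₁) + 1/(A₂E₂) = 1/(325×70×10³) + 1/(1125×114×10³) = 5.175×10⁻⁸ N⁻¹.
So P = 0.0009063 / 5.175×10⁻⁸ = 17.51 kN.
σ_{copper} = P/A₂ = 17510/1125 = 15.57 MPa, compressive.

σ ≈ 15.6 MPa (compressive)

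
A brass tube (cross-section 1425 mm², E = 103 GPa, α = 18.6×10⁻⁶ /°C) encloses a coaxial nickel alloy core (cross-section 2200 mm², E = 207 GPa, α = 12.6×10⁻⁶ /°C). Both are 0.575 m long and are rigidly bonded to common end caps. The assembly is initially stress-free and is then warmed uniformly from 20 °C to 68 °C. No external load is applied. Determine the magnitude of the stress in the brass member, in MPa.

σ ≈ 22.4 MPa (compressive)

Both members must finish at the same length. With the larger α, the brass tends to over-expand; the plates restrain it, putting the brass in compression and the nickel alloy in tension. With no external load the two internal forces are equal and opposite, magnitude P.
Compatibility of the two members (thermal + elastic change equal): (α₁ − α₂)ΔT = P·[1/(A₁E₁) + 1/(A₂E₂)].
|α₁ − α₂|·ΔT = 6×10⁻⁶ × 48 = 0.000288.
1/(A₁E₁) + 1/(A₂E₂) = 1/(1425×103×10³) + 1/(2200×207×10³) = 9.009×10⁻⁹ N⁻¹.
P = 0.000288 / 9.009×10⁻⁹ = 31970 N = 31.97 kN.
σ_{brass} = P/A₁ = 31970/1425 = 22.43 MPa, compressive.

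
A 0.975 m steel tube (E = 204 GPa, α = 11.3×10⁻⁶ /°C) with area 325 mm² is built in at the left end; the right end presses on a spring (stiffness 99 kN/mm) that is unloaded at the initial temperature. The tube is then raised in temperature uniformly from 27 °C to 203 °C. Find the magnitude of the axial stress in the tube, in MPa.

σ ≈ 241 MPa (compressive)

Free thermal expansion: δ_free = αΔT L = 11.3×10⁻⁶ × 176 × 975 = 1.939 mm.
Let P be the compressive force at the spring. The tube shortens elastically by PL/(AE) and the spring compresses by P/k; together these equal δ_free.
So P = δ_free / [L/(AE) + 1/k] = 1.939 / [ 975/(325×204×10³) + 1/(99×10³) ].
P = 1.939 / 2.481×10⁻⁵ = 78170 N.
σ = P/A = 78170/325 = 240.5 MPa.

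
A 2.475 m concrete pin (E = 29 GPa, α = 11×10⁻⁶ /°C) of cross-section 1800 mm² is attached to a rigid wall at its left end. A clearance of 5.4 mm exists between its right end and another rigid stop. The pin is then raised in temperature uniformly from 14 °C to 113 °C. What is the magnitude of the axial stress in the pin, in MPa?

Unrestrained expansion: δ_free = αΔT L = 11×10⁻⁶ × 99 × 2475 = 2.695 mm.
Since δ_free = 2.7 mm is less than the 5.4 mm gap, the pin never touches the wall. No axial force develops.

σ ≈ 0 MPa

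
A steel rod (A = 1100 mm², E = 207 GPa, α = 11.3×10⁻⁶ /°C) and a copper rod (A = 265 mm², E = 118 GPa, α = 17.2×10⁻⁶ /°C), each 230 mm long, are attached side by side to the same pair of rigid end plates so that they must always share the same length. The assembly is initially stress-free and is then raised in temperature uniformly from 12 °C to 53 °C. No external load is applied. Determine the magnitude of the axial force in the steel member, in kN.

The copper has the larger α, so on heating it would change length more than the steel if both were free. The rigid plates force a common final length, so the copper is put into compression and the steel into tension, with equal and opposite forces P (no external load).
Compatibility of the two members (thermal + elastic change equal): (α₁ − α₂)ΔT = P·[1/(A₁E₁) + 1/(A₂E₂)].
|α₁ − α₂|·ΔT = 5.9×10⁻⁶ × 41 = 0.0002419.
1/(A₁E₁) + 1/(A₂E₂) = 1/(1100×207×10³) + 1/(265×118×10³) = 3.637×10⁻⁸ N⁻¹.
So P = 0.0002419 / 3.637×10⁻⁸ = 6.651 kN.

P ≈ 6.65 kN (tensile in the steel)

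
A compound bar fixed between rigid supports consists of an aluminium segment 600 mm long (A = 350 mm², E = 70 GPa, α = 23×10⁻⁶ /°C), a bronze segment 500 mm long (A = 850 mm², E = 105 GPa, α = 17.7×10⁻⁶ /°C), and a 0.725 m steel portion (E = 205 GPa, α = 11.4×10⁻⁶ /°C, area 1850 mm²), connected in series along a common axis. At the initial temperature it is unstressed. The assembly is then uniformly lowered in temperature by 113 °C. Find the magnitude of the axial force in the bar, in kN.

With the walls removed the bar would change length by δ_free = Σ αᵢΔT Lᵢ = 23×10⁻⁶×113×600 + 17.7×10⁻⁶×113×500 + 11.4×10⁻⁶×113×725 = 3.493 mm.
The rigid supports impose zero overall length change; the single axial force P common to all segments must satisfy P Σ Lᵢ/(AᵢEᵢ) = δ_free.
The series flexibility is Σ Lᵢ/(AᵢEᵢ) = 600/(350×70×10³) + 500/(850×105×10³) + 725/(1850×205×10³) = 3.2×10⁻⁵ mm/N.
Hence P = δ_free / Σ(L/AE) = 3.493/3.2×10⁻⁵ = 109.2 kN (tensile).

P ≈ 109 kN (tensile)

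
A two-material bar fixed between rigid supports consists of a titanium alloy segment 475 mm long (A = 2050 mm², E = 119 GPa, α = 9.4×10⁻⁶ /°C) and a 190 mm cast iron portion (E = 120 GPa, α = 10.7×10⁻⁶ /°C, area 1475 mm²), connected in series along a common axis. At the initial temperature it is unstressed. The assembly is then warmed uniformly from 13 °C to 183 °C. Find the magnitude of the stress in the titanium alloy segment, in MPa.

With the walls removed the bar would change length by δ_free = Σ αᵢΔT Lᵢ = 9.4×10⁻⁶×170×475 + 10.7×10⁻⁶×170×190 = 1.105 mm.
Since the ends are fixed, an axial force P builds up, equal in every segment, with P · Σ Lᵢ/(AᵢEᵢ) = δ_free.
Σ Lᵢ/(AᵢEᵢ) = 475/(2050×119×10³) + 190/(1475×120×10³) = 3.021×10⁻⁶ mm/N.
Hence P = δ_free / Σ(L/AE) = 1.105/3.021×10⁻⁶ = 365.7 kN (compressive).
σ_{titanium alloy} = P / A = 365700 / 2050 = 178.4 MPa.

σ ≈ 178 MPa (compressive)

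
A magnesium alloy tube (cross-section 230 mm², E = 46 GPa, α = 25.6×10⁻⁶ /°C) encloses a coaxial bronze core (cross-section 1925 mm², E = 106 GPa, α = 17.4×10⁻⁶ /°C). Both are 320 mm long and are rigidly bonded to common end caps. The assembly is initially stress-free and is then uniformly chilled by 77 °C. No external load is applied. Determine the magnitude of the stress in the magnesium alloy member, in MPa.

The magnesium alloy has the larger α, so on cooling it would change length more than the bronze if both were free. The rigid plates force a common final length, so the magnesium alloy is put into tension and the bronze into compression, with equal and opposite forces P (no external load).
Compatibility of the two members (thermal + elastic change equal): (α₁ − α₂)ΔT = P·[1/(A₁E₁) + 1/(A₂E₂)].
|α₁ − α₂|·ΔT = 8.2×10⁻⁶ × 77 = 0.0006314.
1/(A₁E₁) + 1/(A₂E₂) = 1/(230×46×10³) + 1/(1925×106×10³) = 9.942×10⁻⁸ N⁻¹.
P = 0.0006314 / 9.942×10⁻⁸ = 6351 N = 6.351 kN.
σ_{magnesium alloy} = P/A₁ = 6351/230 = 27.61 MPa, tensile.

σ ≈ 27.6 MPa (tensile)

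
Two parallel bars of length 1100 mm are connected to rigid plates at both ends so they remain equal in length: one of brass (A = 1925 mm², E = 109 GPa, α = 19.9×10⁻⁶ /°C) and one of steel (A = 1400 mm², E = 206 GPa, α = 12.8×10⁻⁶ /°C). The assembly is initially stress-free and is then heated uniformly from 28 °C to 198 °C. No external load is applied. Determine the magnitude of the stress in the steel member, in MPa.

Equilibrium of a rigid end plate with no external load gives equal and opposite internal forces ±P in the two members. Since α_{brass} > α_{steel}, heating drives the brass into compression and the steel into tension.
Equating the net (thermal + elastic) strains gives |α₁ − α₂|·ΔT = P·[1/(A₁E₁) + 1/(A₂E₂)].
|α₁ − α₂|·ΔT = 7.1×10⁻⁶ × 170 = 0.001207.
1/(A₁E₁) + 1/(A₂E₂) = 1/(1925×109×10³) + 1/(1400×206×10³) = 8.233×10⁻⁹ N⁻¹.
P = 0.001207 / 8.233×10⁻⁹ = 146600 N = 146.6 kN.
σ_{steel} = P/A₂ = 146600/1400 = 104.7 MPa, tensile.

σ ≈ 105 MPa (tensile)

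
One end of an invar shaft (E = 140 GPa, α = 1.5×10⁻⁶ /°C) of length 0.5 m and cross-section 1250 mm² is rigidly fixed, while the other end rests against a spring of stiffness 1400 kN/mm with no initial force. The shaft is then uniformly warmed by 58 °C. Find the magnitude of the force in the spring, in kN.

If the spring were absent the shaft would lengthen by αΔT L = 1.5×10⁻⁶ × 58 × 500 = 0.0435 mm.
With a force P in the spring, the elastic change of the shaft is PL/(AE) and that of the spring is P/k; compatibility requires their sum to equal δ_free.
P [ L/(AE) + 1/k ] = δ_free → P [ 500/(1250×140×10³) + 1/(1400×10³) ] = 0.0435.
P = 0.0435 / 3.571×10⁻⁶ = 12180 N.

P ≈ 12.2 kN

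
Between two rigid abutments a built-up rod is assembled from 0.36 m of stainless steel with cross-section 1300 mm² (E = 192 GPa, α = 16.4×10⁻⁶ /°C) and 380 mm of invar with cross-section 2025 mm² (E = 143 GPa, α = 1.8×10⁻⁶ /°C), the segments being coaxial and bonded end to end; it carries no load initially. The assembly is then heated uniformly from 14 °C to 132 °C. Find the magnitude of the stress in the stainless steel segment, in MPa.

Free thermal expansion of the whole bar: Σ αᵢΔT Lᵢ = 16.4×10⁻⁶×118×360 + 1.8×10⁻⁶×118×380 = 0.7774 mm.
The walls prevent any net length change, so an axial force P (same in every segment) develops. Compatibility: P · Σ Lᵢ/(AᵢEᵢ) = δ_free.
The series flexibility is Σ Lᵢ/(AᵢEᵢ) = 360/(1300×192×10³) + 380/(2025×143×10³) = 2.755×10⁻⁶ mm/N.
P = 0.7774 / 2.755×10⁻⁶ = 282200 N = 282.2 kN, compressive.
σ_{stainless steel} = P / A = 282200 / 1300 = 217.1 MPa.

σ ≈ 217 MPa (compressive)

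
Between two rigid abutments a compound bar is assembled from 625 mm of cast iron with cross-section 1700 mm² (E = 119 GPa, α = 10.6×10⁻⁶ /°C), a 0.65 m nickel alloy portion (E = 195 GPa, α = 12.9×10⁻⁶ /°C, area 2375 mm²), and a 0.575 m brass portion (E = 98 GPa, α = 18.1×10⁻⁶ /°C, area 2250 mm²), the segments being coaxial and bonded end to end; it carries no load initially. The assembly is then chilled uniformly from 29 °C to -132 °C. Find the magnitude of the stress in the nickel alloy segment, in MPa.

Free thermal contraction of the whole bar: Σ αᵢΔT Lᵢ = 10.6×10⁻⁶×161×625 + 12.9×10⁻⁶×161×650 + 18.1×10⁻⁶×161×575 = 4.092 mm.
The rigid supports impose zero overall length change; the single axial force P common to all segments must satisfy P Σ Lᵢ/(AᵢEᵢ) = δ_free.
Σ Lᵢ/(AᵢEᵢ) = 625/(1700×119×10³) + 650/(2375×195×10³) + 575/(2250×98×10³) = 7.101×10⁻⁶ mm/N.
P = 4.092 / 7.101×10⁻⁶ = 576300 N = 576.3 kN, tensile.
σ_{nickel alloy} = P / A = 576300 / 2375 = 242.7 MPa.

σ ≈ 243 MPa (tensile)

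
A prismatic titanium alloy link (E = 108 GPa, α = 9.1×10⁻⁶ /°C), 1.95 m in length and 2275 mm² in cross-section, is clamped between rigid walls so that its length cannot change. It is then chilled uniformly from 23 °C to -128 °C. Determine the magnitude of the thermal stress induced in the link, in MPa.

The supports are rigid, so the total axial strain is zero. The restrained thermal strain is ε = αΔT = 9.1×10⁻⁶ × 151 = 1374.1×10⁻⁶.
σ = EαΔT = 108×10³ × 9.1×10⁻⁶ × 151 = 148.4 MPa (tensile; the link is trying to contract).

σ ≈ 148 MPa (tensile)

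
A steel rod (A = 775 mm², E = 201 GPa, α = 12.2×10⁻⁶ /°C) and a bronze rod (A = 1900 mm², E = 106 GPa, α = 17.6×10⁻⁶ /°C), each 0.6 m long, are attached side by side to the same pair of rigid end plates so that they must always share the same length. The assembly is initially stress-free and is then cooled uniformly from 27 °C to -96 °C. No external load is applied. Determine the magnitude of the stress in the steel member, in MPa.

Both members must finish at the same length. With the larger α, the bronze tends to over-contract; the plates restrain it, putting the bronze in tension and the steel in compression. With no external load the two internal forces are equal and opposite, magnitude P.
Equating the net (thermal + elastic) strains gives |α₁ − α₂|·ΔT = P·[1/(A₁E₁) + 1/(A₂E₂)].
|α₁ − α₂|·ΔT = 5.4×10⁻⁶ × 123 = 0.0006642.
1/(A₁E₁) + 1/(A₂E₂) = 1/(775×201×10³) + 1/(1900×106×10³) = 1.138×10⁻⁸ N⁻¹.
So P = 0.0006642 / 1.138×10⁻⁸ = 58.34 kN.
σ_{steel} = P/A₁ = 58340/775 = 75.28 MPa, compressive.

σ ≈ 75.3 MPa (compressive)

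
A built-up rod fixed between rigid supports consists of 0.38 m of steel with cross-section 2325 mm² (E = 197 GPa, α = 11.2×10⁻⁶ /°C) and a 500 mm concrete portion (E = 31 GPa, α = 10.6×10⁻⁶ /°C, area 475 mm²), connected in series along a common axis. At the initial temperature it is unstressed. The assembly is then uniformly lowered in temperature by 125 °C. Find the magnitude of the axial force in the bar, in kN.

With the walls removed the bar would change length by δ_free = Σ αᵢΔT Lᵢ = 11.2×10⁻⁶×125×380 + 10.6×10⁻⁶×125×500 = 1.194 mm.
Since the ends are fixed, an axial force P builds up, equal in every segment, with P · Σ Lᵢ/(AᵢEᵢ) = δ_free.
Σ Lᵢ/(AᵢEᵢ) = 380/(2325×197×10³) + 500/(475×31×10³) = 3.479×10⁻⁵ mm/N.
So P = 1.194 / 3.479×10⁻⁵ = 34.34 kN, tensile.

P ≈ 34.3 kN (tensile)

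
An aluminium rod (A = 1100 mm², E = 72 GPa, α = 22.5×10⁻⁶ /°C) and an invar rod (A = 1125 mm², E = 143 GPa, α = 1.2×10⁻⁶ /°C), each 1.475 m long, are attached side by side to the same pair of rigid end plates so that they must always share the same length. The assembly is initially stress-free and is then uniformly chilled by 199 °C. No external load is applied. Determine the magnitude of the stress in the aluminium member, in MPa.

σ ≈ 205 MPa (tensile)

Equilibrium of a rigid end plate with no external load gives equal and opposite internal forces ±P in the two members. Since α_{aluminium} > α_{invar}, cooling drives the aluminium into tension and the invar into compression.
Setting the final lengths equal and cancelling L: (α₁ − α₂)ΔT = P/(A₁E₁) + P/(A₂E₂).
|α₁ − α₂|·ΔT = 21.3×10⁻⁶ × 199 = 0.004239.
1/(A₁E₁) + 1/(A₂E₂) = 1/(1100×72×10³) + 1/(1125×143×10³) = 1.884×10⁻⁸ N⁻¹.
So P = 0.004239 / 1.884×10⁻⁸ = 225 kN.
σ_{aluminium} = P/A₁ = 225000/1100 = 204.5 MPa, tensile.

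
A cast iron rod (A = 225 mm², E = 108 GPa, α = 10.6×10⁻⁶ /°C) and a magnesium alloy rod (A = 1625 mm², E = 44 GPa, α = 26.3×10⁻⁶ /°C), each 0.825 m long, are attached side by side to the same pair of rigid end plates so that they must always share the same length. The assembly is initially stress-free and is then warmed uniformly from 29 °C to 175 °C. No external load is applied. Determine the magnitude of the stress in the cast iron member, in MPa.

σ ≈ 185 MPa (tensile)

Equilibrium of a rigid end plate with no external load gives equal and opposite internal forces ±P in the two members. Since α_{magnesium alloy} > α_{cast iron}, heating drives the magnesium alloy into compression and the cast iron into tension.
Compatibility of the two members (thermal + elastic change equal): (α₁ − α₂)ΔT = P·[1/(A₁E₁) + 1/(A₂E₂)].
|α₁ − α₂|·ΔT = 15.7×10⁻⁶ × 146 = 0.002292.
1/(A₁E₁) + 1/(A₂E₂) = 1/(225×108×10³) + 1/(1625×44×10³) = 5.514×10⁻⁸ N⁻¹.
P = 0.002292 / 5.514×10⁻⁸ = 41570 N = 41.57 kN.
σ_{cast iron} = P/A₁ = 41570/225 = 184.8 MPa, tensile.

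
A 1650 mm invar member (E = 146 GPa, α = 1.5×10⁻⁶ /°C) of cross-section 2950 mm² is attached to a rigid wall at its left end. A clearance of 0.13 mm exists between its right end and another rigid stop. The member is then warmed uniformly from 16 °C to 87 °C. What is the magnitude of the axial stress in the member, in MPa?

σ ≈ 4.05 MPa (compressive)

If the wall were absent the member would grow by αΔT L = 1.5×10⁻⁶ × 71 × 1650 = 0.1757 mm.
This exceeds the 0.13 mm gap, so the wall pushes back. The portion of expansion that must be recovered elastically is δ_free − gap = 0.1757 − 0.13 = 0.04572 mm.
That suppressed elongation corresponds to σ = E·Δ/L = 146×10³ × 0.04572/1650 = 4.046 MPa.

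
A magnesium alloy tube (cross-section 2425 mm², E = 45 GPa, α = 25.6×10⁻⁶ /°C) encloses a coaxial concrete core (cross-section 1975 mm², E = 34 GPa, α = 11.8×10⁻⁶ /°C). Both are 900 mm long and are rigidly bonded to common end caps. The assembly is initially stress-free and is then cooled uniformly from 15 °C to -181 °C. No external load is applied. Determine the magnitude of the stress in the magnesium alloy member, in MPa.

Both members must finish at the same length. With the larger α, the magnesium alloy tends to over-contract; the plates restrain it, putting the magnesium alloy in tension and the concrete in compression. With no external load the two internal forces are equal and opposite, magnitude P.
Compatibility of the two members (thermal + elastic change equal): (α₁ − α₂)ΔT = P·[1/(A₁E₁) + 1/(A₂E₂)].
|α₁ − α₂|·ΔT = 13.8×10⁻⁶ × 196 = 0.002705.
1/(A₁E₁) + 1/(A₂E₂) = 1/(2425×45×10³) + 1/(1975×34×10³) = 2.406×10⁻⁸ N⁻¹.
P = 0.002705 / 2.406×10⁻⁸ = 112400 N = 112.4 kN.
σ_{magnesium alloy} = P/A₁ = 112400/2425 = 46.37 MPa, tensile.

σ ≈ 46.4 MPa (tensile)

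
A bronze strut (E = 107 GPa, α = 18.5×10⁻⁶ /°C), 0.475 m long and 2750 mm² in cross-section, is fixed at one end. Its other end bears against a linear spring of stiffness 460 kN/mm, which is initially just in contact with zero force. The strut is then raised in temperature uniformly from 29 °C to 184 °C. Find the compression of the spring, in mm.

δ ≈ 0.782 mm

Free thermal expansion: δ_free = αΔT L = 18.5×10⁻⁶ × 155 × 475 = 1.362 mm.
Let P be the compressive force at the spring. The strut shortens elastically by PL/(AE) and the spring compresses by P/k; together these equal δ_free.
P [ L/(AE) + 1/k ] = δ_free → P [ 475/(2750×107×10³) + 1/(460×10³) ] = 1.362.
P = 1.362 / 3.788×10⁻⁶ = 359600 N.
Spring compression = P/k = 359600/(460×10³) = 0.7816 mm.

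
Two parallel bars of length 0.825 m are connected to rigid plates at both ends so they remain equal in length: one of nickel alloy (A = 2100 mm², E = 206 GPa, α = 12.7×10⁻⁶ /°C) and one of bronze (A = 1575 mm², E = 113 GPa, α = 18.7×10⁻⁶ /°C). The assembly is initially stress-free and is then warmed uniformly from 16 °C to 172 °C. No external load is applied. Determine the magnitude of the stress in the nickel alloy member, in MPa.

The bronze has the larger α, so on heating it would change length more than the nickel alloy if both were free. The rigid plates force a common final length, so the bronze is put into compression and the nickel alloy into tension, with equal and opposite forces P (no external load).
Setting the final lengths equal and cancelling L: (α₁ − α₂)ΔT = P/(A₁E₁) + P/(A₂E₂).
|α₁ − α₂|·ΔT = 6×10⁻⁶ × 156 = 0.000936.
1/(A₁E₁) + 1/(A₂E₂) = 1/(2100×206×10³) + 1/(1575×113×10³) = 7.93×10⁻⁹ N⁻¹.
P = 0.000936 / 7.93×10⁻⁹ = 118000 N = 118 kN.
σ_{nickel alloy} = P/A₁ = 118000/2100 = 56.2 MPa, tensile.

σ ≈ 56.2 MPa (tensile)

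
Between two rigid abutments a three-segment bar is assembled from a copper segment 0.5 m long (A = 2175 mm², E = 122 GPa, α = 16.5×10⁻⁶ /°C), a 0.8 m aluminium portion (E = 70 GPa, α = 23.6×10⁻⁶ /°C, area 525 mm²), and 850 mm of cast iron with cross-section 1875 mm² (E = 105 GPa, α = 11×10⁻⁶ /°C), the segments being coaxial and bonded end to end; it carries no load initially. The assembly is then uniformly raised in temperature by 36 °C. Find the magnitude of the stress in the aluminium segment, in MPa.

With the walls removed the bar would change length by δ_free = Σ αᵢΔT Lᵢ = 16.5×10⁻⁶×36×500 + 23.6×10⁻⁶×36×800 + 11×10⁻⁶×36×850 = 1.313 mm.
Since the ends are fixed, an axial force P builds up, equal in every segment, with P · Σ Lᵢ/(AᵢEᵢ) = δ_free.
Σ Lᵢ/(AᵢEᵢ) = 500/(2175×122×10³) + 800/(525×70×10³) + 850/(1875×105×10³) = 2.797×10⁻⁵ mm/N.
P = 1.313 / 2.797×10⁻⁵ = 46950 N = 46.95 kN, compressive.
σ_{aluminium} = P / A = 46950 / 525 = 89.43 MPa.

σ ≈ 89.4 MPa (compressive)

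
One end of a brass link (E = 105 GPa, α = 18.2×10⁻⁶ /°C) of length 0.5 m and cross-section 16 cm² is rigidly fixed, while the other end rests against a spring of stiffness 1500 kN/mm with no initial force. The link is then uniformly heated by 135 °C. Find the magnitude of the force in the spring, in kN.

The unrestrained thermal change is αΔT L = 18.2×10⁻⁶ × 135 × 500 = 1.228 mm.
Let P be the compressive force at the spring. The link shortens elastically by PL/(AE) and the spring compresses by P/k; together these equal δ_free.
P [ L/(AE) + 1/k ] = δ_free → P [ 500/(1600×105×10³) + 1/(1500×10³) ] = 1.228.
P = 1.228 / 3.643×10⁻⁶ = 337200 N.

P ≈ 337 kN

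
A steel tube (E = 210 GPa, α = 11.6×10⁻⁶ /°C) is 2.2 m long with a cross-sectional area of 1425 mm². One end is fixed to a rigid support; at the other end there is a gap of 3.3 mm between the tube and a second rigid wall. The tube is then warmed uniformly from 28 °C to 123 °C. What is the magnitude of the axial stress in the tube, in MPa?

Unrestrained expansion: δ_free = αΔT L = 11.6×10⁻⁶ × 95 × 2200 = 2.424 mm.
This is smaller than the 3.3 mm clearance, so the tube expands freely without reaching the stop — the stress is zero.

σ ≈ 0 MPa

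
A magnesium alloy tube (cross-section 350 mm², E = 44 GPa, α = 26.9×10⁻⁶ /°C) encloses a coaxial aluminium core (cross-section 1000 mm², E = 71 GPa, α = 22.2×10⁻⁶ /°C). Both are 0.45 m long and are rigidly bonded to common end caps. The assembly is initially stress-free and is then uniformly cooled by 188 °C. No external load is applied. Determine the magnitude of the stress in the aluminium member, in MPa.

The magnesium alloy has the larger α, so on cooling it would change length more than the aluminium if both were free. The rigid plates force a common final length, so the magnesium alloy is put into tension and the aluminium into compression, with equal and opposite forces P (no external load).
Equating the net (thermal + elastic) strains gives |α₁ − α₂|·ΔT = P·[1/(A₁E₁) + 1/(A₂E₂)].
|α₁ − α₂|·ΔT = 4.7×10⁻⁶ × 188 = 0.0008836.
1/(A₁E₁) + 1/(A₂E₂) = 1/(350×44×10³) + 1/(1000×71×10³) = 7.902×10⁻⁸ N⁻¹.
P = 0.0008836 / 7.902×10⁻⁸ = 11180 N = 11.18 kN.
σ_{aluminium} = P/A₂ = 11180/1000 = 11.18 MPa, compressive.

σ ≈ 11.2 MPa (compressive)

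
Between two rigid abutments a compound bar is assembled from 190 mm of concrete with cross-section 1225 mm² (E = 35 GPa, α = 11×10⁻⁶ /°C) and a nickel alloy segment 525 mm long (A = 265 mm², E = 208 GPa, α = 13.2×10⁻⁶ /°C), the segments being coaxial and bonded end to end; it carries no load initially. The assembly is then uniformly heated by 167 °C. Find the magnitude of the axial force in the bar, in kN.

With the walls removed the bar would change length by δ_free = Σ αᵢΔT Lᵢ = 11×10⁻⁶×167×190 + 13.2×10⁻⁶×167×525 = 1.506 mm.
Since the ends are fixed, an axial force P builds up, equal in every segment, with P · Σ Lᵢ/(AᵢEᵢ) = δ_free.
The series flexibility is Σ Lᵢ/(AᵢEᵢ) = 190/(1225×35×10³) + 525/(265×208×10³) = 1.396×10⁻⁵ mm/N.
Hence P = δ_free / Σ(L/AE) = 1.506/1.396×10⁻⁵ = 107.9 kN (compressive).

P ≈ 108 kN (compressive)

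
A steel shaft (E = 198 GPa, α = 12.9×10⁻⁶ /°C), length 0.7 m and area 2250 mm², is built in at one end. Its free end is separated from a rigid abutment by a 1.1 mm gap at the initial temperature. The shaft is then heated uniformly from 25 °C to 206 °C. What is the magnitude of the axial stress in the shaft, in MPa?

σ ≈ 151 MPa (compressive)

Free thermal elongation = αΔT L = 12.9×10⁻⁶ × 181 × 700 = 1.634 mm.
After closing the 1.1 mm clearance, 1.634 − 1.1 = 0.5344 mm of expansion remains to be suppressed by the wall.
That suppressed elongation corresponds to σ = E·Δ/L = 198×10³ × 0.5344/700 = 151.2 MPa.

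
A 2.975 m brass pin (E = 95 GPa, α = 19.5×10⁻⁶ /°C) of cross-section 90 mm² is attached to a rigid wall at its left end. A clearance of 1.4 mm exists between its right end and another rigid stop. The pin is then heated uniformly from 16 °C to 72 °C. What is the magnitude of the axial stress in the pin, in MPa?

σ ≈ 59 MPa (compressive)

Free thermal elongation = αΔT L = 19.5×10⁻⁶ × 56 × 2975 = 3.249 mm.
This exceeds the 1.4 mm gap, so the wall pushes back. The portion of expansion that must be recovered elastically is δ_free − gap = 3.249 − 1.4 = 1.849 mm.
That suppressed elongation corresponds to σ = E·Δ/L = 95×10³ × 1.849/2975 = 59.03 MPa.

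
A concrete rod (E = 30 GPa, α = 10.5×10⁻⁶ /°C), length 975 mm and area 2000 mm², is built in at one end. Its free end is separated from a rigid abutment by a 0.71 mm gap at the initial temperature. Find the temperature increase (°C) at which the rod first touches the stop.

The gap closes when αΔT L = 0.71 mm, since the rod is still unstressed at that instant.
So ΔT = g/(αL) = 0.71/(10.5×10⁻⁶ × 975) = 69.35 °C.

ΔT ≈ 69.4 °C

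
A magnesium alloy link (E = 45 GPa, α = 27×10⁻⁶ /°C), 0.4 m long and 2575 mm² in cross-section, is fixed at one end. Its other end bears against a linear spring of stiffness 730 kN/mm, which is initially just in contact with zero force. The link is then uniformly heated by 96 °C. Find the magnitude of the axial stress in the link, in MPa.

If the spring were absent the link would lengthen by αΔT L = 27×10⁻⁶ × 96 × 400 = 1.037 mm.
With a force P in the spring, the elastic change of the link is PL/(AE) and that of the spring is P/k; compatibility requires their sum to equal δ_free.
P [ L/(AE) + 1/k ] = δ_free → P [ 400/(2575×45×10³) + 1/(730×10³) ] = 1.037.
P = 1.037 / 4.822×10⁻⁶ = 215000 N.
σ = P/A = 215000/2575 = 83.5 MPa.

σ ≈ 83.5 MPa (compressive)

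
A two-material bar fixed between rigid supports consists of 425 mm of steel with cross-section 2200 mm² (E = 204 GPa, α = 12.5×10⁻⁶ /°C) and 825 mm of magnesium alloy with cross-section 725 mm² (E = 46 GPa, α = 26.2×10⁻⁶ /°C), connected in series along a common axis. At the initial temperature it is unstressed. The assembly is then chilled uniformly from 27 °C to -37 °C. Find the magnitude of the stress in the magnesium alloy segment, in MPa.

σ ≈ 92.5 MPa (tensile)

If the supports were absent, the total length change would be Σ αᵢΔT Lᵢ = 12.5×10⁻⁶×64×425 + 26.2×10⁻⁶×64×825 = 1.723 mm.
The rigid supports impose zero overall length change; the single axial force P common to all segments must satisfy P Σ Lᵢ/(AᵢEᵢ) = δ_free.
Σ Lᵢ/(AᵢEᵢ) = 425/(2200×204×10³) + 825/(725×46×10³) = 2.568×10⁻⁵ mm/N.
Hence P = δ_free / Σ(L/AE) = 1.723/2.568×10⁻⁵ = 67.1 kN (tensile).
σ_{magnesium alloy} = P / A = 67100 / 725 = 92.55 MPa.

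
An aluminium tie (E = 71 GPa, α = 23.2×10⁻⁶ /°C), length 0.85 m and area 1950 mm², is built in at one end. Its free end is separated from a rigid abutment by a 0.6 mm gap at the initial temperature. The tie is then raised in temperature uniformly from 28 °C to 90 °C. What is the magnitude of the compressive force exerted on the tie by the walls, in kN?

If the wall were absent the tie would grow by αΔT L = 23.2×10⁻⁶ × 62 × 850 = 1.223 mm.
This exceeds the 0.6 mm gap, so the wall pushes back. The portion of expansion that must be recovered elastically is δ_free − gap = 1.223 − 0.6 = 0.6226 mm.
So σ = E(δ_free − g)/L = 71×10³ × 0.6226/850 = 52.01 MPa.
Force on the wall = σA = 52.01 × 1950 mm² = 101.4 kN.

P ≈ 101 kN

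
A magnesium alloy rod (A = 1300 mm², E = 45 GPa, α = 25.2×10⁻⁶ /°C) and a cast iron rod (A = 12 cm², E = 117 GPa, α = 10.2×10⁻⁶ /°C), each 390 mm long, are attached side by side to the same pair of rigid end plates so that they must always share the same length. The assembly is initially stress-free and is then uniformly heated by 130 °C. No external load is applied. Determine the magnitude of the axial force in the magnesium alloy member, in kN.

The magnesium alloy has the larger α, so on heating it would change length more than the cast iron if both were free. The rigid plates force a common final length, so the magnesium alloy is put into compression and the cast iron into tension, with equal and opposite forces P (no external load).
Compatibility of the two members (thermal + elastic change equal): (α₁ − α₂)ΔT = P·[1/(A₁E₁) + 1/(A₂E₂)].
|α₁ − α₂|·ΔT = 15×10⁻⁶ × 130 = 0.00195.
1/(A₁E₁) + 1/(A₂E₂) = 1/(1300×45×10³) + 1/(1200×117×10³) = 2.422×10⁻⁸ N⁻¹.
P = 0.00195 / 2.422×10⁻⁸ = 80520 N = 80.52 kN.

P ≈ 80.5 kN (compressive in the magnesium alloy)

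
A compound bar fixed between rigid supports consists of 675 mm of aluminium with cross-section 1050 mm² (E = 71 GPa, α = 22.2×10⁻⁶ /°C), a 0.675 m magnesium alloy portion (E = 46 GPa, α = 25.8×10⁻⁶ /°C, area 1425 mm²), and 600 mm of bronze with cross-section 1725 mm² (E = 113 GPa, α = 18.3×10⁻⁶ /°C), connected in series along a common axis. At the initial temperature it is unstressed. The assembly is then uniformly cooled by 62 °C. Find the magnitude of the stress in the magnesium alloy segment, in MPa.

With the walls removed the bar would change length by δ_free = Σ αᵢΔT Lᵢ = 22.2×10⁻⁶×62×675 + 25.8×10⁻⁶×62×675 + 18.3×10⁻⁶×62×600 = 2.69 mm.
Since the ends are fixed, an axial force P builds up, equal in every segment, with P · Σ Lᵢ/(AᵢEᵢ) = δ_free.
Σ Lᵢ/(AᵢEᵢ) = 675/(1050×71×10³) + 675/(1425×46×10³) + 600/(1725×113×10³) = 2.243×10⁻⁵ mm/N.
So P = 2.69 / 2.243×10⁻⁵ = 119.9 kN, tensile.
σ_{magnesium alloy} = P / A = 119900 / 1425 = 84.15 MPa.

σ ≈ 84.1 MPa (tensile)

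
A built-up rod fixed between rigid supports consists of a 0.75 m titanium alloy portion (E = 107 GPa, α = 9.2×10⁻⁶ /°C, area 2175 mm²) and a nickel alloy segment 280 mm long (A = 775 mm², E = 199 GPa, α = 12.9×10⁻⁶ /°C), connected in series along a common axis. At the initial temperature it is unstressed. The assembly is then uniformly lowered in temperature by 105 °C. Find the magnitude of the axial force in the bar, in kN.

P ≈ 219 kN (tensile)

With the walls removed the bar would change length by δ_free = Σ αᵢΔT Lᵢ = 9.2×10⁻⁶×105×750 + 12.9×10⁻⁶×105×280 = 1.104 mm.
Since the ends are fixed, an axial force P builds up, equal in every segment, with P · Σ Lᵢ/(AᵢEᵢ) = δ_free.
Σ Lᵢ/(AᵢEᵢ) = 750/(2175×107×10³) + 280/(775×199×10³) = 5.038×10⁻⁶ mm/N.
Hence P = δ_free / Σ(L/AE) = 1.104/5.038×10⁻⁶ = 219.1 kN (tensile).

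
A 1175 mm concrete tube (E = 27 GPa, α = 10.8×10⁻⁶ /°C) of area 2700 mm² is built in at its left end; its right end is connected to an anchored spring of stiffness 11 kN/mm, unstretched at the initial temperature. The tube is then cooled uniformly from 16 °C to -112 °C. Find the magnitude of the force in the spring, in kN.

If the spring were absent the tube would shorten by αΔT L = 10.8×10⁻⁶ × 128 × 1175 = 1.624 mm.
With a force P in the spring, the elastic change of the tube is PL/(AE) and that of the spring is P/k; compatibility requires their sum to equal δ_free.
P [ L/(AE) + 1/k ] = δ_free → P [ 1175/(2700×27×10³) + 1/(11×10³) ] = 1.624.
P = 1.624 / 0.000107 = 15180 N.

P ≈ 15.2 kN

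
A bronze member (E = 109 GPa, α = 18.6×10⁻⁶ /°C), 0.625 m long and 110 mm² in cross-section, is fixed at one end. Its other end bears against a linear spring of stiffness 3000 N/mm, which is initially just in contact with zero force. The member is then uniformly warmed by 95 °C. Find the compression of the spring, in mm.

If the spring were absent the member would lengthen by αΔT L = 18.6×10⁻⁶ × 95 × 625 = 1.104 mm.
Let P be the compressive force at the spring. The member shortens elastically by PL/(AE) and the spring compresses by P/k; together these equal δ_free.
So P = δ_free / [L/(AE) + 1/k] = 1.104 / [ 625/(110×109×10³) + 1/(3000) ].
P = 1.104 / 0.0003855 = 2865 N.
Spring compression = P/k = 2865/(3000) = 0.955 mm.

δ ≈ 0.955 mm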